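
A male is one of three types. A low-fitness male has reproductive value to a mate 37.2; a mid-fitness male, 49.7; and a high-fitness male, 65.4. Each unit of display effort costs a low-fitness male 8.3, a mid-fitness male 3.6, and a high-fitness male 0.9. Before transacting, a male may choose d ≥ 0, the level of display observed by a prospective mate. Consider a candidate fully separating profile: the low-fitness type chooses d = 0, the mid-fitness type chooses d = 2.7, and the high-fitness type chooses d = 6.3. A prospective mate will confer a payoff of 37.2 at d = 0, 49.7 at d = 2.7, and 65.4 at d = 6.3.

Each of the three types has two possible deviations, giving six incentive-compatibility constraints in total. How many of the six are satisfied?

5

Mid-fitness (own payoff 49.7 − 3.6×2.7 = 39.98): to d=0 gives 37.2 → no gain ✓; to d=6.3 gives 65.4 − 3.6×6.3 = 42.72 → profitable ✗.
High-fitness (own payoff 65.4 − 0.9×6.3 = 59.73): to d=0 gives 37.2 → no gain ✓; to d=2.7 gives 49.7 − 0.9×2.7 = 47.27 → no gain ✓.
Low-fitness (own payoff 37.2): to d=2.7 gives 49.7 − 8.3×2.7 = 27.29 → no gain ✓; to d=6.3 gives 65.4 − 8.3×6.3 = 13.11 → no gain ✓.
5 of the 6 constraints hold; not an equilibrium.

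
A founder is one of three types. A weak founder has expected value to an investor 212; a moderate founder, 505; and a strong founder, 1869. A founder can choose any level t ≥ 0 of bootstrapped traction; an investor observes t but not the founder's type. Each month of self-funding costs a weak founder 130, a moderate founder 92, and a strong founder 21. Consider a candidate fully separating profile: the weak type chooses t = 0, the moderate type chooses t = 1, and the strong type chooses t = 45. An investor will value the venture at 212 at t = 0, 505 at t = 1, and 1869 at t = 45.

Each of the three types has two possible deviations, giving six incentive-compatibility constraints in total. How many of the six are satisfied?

5

Strong (own payoff 1869 − 21×45 = 924): to t=0 gives 212 → no gain ✓; to t=1 gives 505 − 21×1 = 484 → no gain ✓.
Moderate (own payoff 505 − 92×1 = 413): to t=0 gives 212 → no gain ✓; to t=45 gives 1869 − 92×45 = -2271 → no gain ✓.
Weak (own payoff 212): to t=1 gives 505 − 130×1 = 375 → profitable ✗; to t=45 gives 1869 − 130×45 = -3981 → no gain ✓.
5 of the 6 constraints hold; not an equilibrium.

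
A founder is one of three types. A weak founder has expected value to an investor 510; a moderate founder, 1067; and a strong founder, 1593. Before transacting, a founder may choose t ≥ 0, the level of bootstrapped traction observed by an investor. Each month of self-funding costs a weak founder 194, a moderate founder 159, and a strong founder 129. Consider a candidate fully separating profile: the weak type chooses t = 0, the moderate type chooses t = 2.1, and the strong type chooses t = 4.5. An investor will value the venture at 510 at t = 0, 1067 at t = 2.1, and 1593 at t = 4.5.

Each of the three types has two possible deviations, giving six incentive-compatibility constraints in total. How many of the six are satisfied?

3

Strong (own payoff 1593 − 129×4.5 = 1012.5): to t=0 gives 510 → no gain ✓; to t=2.1 gives 1067 − 129×2.1 = 796.1 → no gain ✓.
Moderate (own payoff 1067 − 159×2.1 = 733.1): to t=0 gives 510 → no gain ✓; to t=4.5 gives 1593 − 159×4.5 = 877.5 → profitable ✗.
Weak (own payoff 510): to t=2.1 gives 1067 − 194×2.1 = 659.6 → profitable ✗; to t=4.5 gives 1593 − 194×4.5 = 720 → profitable ✗.
3 of the 6 constraints hold; not an equilibrium.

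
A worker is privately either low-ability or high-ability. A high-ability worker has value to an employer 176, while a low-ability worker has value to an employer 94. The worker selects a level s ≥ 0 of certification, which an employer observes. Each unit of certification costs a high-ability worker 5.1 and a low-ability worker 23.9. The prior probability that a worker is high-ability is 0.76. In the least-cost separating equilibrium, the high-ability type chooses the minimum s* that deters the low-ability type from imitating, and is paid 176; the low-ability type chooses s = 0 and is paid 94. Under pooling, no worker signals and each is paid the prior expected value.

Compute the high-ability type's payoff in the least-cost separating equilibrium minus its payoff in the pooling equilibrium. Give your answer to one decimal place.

2.2

Least-cost separating signal: s* solves 94 = 176 − 23.9·s*, so s* = (176 − 94)/23.9 ≈ 3.4310.
High-ability type's separating payoff: 176 − 5.1 × s* = 176 − 5.1 × (176 − 94)/23.9 = 176 − 418.2/23.9 ≈ 158.502.
Pooling payoff: 0.76 × 176 + 0.24 × 94 = 156.32.
Difference: 158.502 − 156.32 = 2.182, i.e. 2.2 to one decimal place.
The high-ability type prefers to separate.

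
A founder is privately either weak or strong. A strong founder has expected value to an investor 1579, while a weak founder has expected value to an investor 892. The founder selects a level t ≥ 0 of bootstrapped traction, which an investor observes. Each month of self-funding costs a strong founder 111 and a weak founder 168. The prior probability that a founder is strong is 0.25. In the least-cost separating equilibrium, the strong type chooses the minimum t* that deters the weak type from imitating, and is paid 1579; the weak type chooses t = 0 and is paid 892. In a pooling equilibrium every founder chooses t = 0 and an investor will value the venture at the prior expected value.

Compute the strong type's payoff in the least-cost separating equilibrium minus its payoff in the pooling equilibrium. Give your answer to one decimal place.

61.3

Least-cost separating signal: t* solves 892 = 1579 − 168·t*, so t* = (1579 − 892)/168 ≈ 4.0893.
Strong type's separating payoff: 1579 − 111 × t* = 1579 − 111 × (1579 − 892)/168 = 1579 − 76257/168 ≈ 1125.089.
Pooling payoff: 0.25 × 1579 + 0.75 × 892 = 1063.75.
Difference: 1125.089 − 1063.75 = 61.339, i.e. 61.3 to one decimal place.
The strong type prefers to separate.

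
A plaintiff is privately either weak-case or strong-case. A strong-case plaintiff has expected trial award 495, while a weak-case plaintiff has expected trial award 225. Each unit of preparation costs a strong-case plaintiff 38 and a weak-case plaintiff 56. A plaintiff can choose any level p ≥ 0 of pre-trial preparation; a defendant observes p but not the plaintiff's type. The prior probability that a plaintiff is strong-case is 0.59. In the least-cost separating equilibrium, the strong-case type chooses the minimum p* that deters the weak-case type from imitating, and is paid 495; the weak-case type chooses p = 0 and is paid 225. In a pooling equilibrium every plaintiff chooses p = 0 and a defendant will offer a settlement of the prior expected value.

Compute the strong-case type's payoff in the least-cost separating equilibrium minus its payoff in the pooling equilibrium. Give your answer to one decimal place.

Least-cost separating signal: p* solves 225 = 495 − 56·p*, so p* = (495 − 225)/56 ≈ 4.8214.
Strong-case type's separating payoff: 495 − 38 × p* = 495 − 38 × (495 − 225)/56 = 495 − 10260/56 ≈ 311.786.
Pooling payoff: 0.59 × 495 + 0.41 × 225 = 384.3.
Difference: 311.786 − 384.3 = -72.514, i.e. -72.5 to one decimal place.
The strong-case type would prefer the pooling outcome.

-72.5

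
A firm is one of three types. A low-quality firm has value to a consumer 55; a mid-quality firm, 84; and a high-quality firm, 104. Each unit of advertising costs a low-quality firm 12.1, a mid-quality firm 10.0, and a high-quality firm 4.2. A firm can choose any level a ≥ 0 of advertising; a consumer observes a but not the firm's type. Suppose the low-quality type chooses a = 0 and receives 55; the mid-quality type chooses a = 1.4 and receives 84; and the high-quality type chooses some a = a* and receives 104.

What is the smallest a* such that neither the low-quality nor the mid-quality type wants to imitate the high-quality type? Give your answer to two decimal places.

Low-quality type (on-path payoff 55) won't mimic when 55 ≥ 104 − 12.1·a*, i.e. a* ≥ 4.05.
Mid-quality type (on-path payoff 84 − 10.0×1.4 = 70) won't mimic when 70 ≥ 104 − 10.0·a*, i.e. a* ≥ 3.40.
Both must hold, so a* = max(4.05, 3.40) = 4.05. The low-quality type's constraint binds.

4.05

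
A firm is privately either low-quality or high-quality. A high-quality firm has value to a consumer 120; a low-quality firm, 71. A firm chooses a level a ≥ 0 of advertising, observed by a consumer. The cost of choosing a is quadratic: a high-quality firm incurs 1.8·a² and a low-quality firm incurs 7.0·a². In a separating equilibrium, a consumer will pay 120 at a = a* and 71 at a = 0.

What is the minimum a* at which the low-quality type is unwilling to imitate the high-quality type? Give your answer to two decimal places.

The low-quality type at a = 0 receives 71; imitating at a* yields 120 − 7.0·a*².
Indifference: 71 = 120 − 7.0·a*², so a*² = (120 − 71) / 7.0 = 7.
a* = √7 ≈ 2.65.

2.65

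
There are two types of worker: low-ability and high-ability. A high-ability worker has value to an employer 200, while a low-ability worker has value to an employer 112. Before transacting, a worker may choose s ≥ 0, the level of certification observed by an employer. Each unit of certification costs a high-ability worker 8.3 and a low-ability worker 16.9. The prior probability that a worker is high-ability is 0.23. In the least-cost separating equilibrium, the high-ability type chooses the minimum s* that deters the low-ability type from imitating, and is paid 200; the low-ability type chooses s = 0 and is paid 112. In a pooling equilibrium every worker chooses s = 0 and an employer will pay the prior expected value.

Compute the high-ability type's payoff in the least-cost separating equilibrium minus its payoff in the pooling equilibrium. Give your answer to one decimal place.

24.5

Least-cost separating signal: s* solves 112 = 200 − 16.9·s*, so s* = (200 − 112)/16.9 ≈ 5.2071.
High-ability type's separating payoff: 200 − 8.3 × s* = 200 − 8.3 × (200 − 112)/16.9 = 200 − 730.4/16.9 ≈ 156.781.
Pooling payoff: 0.23 × 200 + 0.77 × 112 = 132.24.
Difference: 156.781 − 132.24 = 24.541, i.e. 24.5 to one decimal place.
The high-ability type prefers to separate.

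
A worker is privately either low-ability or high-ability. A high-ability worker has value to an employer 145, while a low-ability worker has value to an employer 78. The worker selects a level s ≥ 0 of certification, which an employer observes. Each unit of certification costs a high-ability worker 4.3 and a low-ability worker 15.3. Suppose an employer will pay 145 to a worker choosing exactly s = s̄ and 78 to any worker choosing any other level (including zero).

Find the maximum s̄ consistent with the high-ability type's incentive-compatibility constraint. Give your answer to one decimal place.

Choosing s̄ yields the high-ability type 145 − 4.3·s̄; choosing zero yields 78.
The high-ability type is indifferent at 145 − 4.3·s̄ = 78, i.e. s̄ = (145 − 78) / 4.3 ≈ 15.6.
For any s̄ above 15.6 the high-ability type would rather pool at zero, so separation collapses.

15.6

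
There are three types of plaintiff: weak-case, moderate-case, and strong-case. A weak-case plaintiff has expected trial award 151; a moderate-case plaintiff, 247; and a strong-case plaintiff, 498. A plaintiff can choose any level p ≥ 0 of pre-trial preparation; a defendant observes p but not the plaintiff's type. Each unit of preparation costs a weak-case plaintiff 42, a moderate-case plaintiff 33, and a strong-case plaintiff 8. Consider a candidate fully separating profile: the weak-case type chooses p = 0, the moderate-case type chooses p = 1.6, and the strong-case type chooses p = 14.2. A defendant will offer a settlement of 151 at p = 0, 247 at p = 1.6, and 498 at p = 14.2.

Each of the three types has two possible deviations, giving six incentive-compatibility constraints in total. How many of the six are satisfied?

5

Strong-case (own payoff 498 − 8×14.2 = 384.4): to p=0 gives 151 → no gain ✓; to p=1.6 gives 247 − 8×1.6 = 234.2 → no gain ✓.
Weak-case (own payoff 151): to p=1.6 gives 247 − 42×1.6 = 179.8 → profitable ✗; to p=14.2 gives 498 − 42×14.2 = -98.4 → no gain ✓.
Moderate-case (own payoff 247 − 33×1.6 = 194.2): to p=0 gives 151 → no gain ✓; to p=14.2 gives 498 − 33×14.2 = 29.4 → no gain ✓.
5 of the 6 constraints hold; not an equilibrium.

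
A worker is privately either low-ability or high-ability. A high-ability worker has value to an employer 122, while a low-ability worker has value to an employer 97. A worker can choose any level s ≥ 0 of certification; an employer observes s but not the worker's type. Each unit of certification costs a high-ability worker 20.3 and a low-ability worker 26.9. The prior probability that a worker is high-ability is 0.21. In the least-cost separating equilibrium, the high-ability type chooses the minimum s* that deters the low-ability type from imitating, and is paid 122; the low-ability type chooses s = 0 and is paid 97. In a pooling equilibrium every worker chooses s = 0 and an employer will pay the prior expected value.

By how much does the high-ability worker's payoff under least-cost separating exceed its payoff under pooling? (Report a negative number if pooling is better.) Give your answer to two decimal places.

Least-cost separating signal: s* solves 97 = 122 − 26.9·s*, so s* = (122 − 97)/26.9 ≈ 0.9294.
High-ability type's separating payoff: 122 − 20.3 × s* = 122 − 20.3 × (122 − 97)/26.9 = 122 − 507.5/26.9 ≈ 103.1338.
Pooling payoff: 0.21 × 122 + 0.79 × 97 = 102.25.
Difference: 103.1338 − 102.25 = 0.8838, i.e. 0.88 to two decimal places.
The high-ability type prefers to separate.

0.88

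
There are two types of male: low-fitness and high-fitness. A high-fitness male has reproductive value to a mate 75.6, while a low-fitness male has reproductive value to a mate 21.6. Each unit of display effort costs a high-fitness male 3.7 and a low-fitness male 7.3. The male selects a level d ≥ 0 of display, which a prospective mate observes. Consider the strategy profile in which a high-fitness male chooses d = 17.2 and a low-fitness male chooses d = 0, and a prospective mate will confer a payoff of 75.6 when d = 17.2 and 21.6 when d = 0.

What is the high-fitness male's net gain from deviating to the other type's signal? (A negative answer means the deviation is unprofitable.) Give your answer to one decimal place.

9.6

Playing d = 17.2 the high-fitness male receives 75.6 − 3.7 × 17.2 = 11.96.
Deviating to d = 0 yields 21.6 instead.
Gain from deviating: 21.6 − 11.96 = 9.64, i.e. 9.6 to one decimal place.
The gain is positive, so the high-fitness type's incentive-compatibility constraint is violated — this profile is not a separating equilibrium.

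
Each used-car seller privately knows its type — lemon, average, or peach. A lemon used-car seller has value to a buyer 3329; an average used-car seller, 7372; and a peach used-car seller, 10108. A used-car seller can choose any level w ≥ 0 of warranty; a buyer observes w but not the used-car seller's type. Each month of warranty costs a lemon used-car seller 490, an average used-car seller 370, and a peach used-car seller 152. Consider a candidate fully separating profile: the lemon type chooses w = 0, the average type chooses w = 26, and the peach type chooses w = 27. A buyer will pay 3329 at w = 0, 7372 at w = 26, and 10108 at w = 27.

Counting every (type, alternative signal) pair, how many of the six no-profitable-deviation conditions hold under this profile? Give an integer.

Peach (own payoff 10108 − 152×27 = 6004): to w=0 gives 3329 → no gain ✓; to w=26 gives 7372 − 152×26 = 3420 → no gain ✓.
Lemon (own payoff 3329): to w=26 gives 7372 − 490×26 = -5368 → no gain ✓; to w=27 gives 10108 − 490×27 = -3122 → no gain ✓.
Average (own payoff 7372 − 370×26 = -2248): to w=0 gives 3329 → profitable ✗; to w=27 gives 10108 − 370×27 = 118 → profitable ✗.
4 of the 6 constraints hold; not an equilibrium.

4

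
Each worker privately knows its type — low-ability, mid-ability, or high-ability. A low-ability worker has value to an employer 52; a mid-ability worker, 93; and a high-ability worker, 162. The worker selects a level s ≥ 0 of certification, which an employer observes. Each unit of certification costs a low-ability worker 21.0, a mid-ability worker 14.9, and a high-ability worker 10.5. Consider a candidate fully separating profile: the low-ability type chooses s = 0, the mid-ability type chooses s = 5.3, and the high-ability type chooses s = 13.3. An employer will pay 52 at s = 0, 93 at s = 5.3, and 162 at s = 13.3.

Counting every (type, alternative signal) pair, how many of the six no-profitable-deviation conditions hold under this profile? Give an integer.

3

High-ability (own payoff 162 − 10.5×13.3 = 22.35): to s=0 gives 52 → profitable ✗; to s=5.3 gives 93 − 10.5×5.3 = 37.35 → profitable ✗.
Low-ability (own payoff 52): to s=5.3 gives 93 − 21.0×5.3 = -18.3 → no gain ✓; to s=13.3 gives 162 − 21.0×13.3 = -117.3 → no gain ✓.
Mid-ability (own payoff 93 − 14.9×5.3 = 14.03): to s=0 gives 52 → profitable ✗; to s=13.3 gives 162 − 14.9×13.3 = -36.17 → no gain ✓.
3 of the 6 constraints hold; not an equilibrium.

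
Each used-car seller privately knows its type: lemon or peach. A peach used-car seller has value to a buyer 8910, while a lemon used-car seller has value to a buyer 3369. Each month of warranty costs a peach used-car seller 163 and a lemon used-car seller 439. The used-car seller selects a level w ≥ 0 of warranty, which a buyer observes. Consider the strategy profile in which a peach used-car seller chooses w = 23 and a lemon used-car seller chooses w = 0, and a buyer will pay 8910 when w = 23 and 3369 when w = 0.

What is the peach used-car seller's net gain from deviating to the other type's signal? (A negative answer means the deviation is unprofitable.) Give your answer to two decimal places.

Playing w = 23 the peach used-car seller receives 8910 − 163 × 23 = 5161.
Deviating to w = 0 yields 3369 instead.
Gain from deviating: 3369 − 5161 = -1792.00.
The gain is negative, so the peach type's incentive-compatibility constraint is satisfied.

-1792.00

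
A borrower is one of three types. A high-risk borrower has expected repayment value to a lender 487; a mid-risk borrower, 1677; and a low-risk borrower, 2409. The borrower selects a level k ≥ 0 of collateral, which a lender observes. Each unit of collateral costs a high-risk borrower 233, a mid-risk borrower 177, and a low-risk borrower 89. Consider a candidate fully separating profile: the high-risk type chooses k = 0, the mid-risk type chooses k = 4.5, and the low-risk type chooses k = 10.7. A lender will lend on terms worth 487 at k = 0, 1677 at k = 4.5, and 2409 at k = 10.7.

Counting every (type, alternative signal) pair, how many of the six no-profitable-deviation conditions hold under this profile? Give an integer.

5

Low-risk (own payoff 2409 − 89×10.7 = 1456.7): to k=0 gives 487 → no gain ✓; to k=4.5 gives 1677 − 89×4.5 = 1276.5 → no gain ✓.
High-risk (own payoff 487): to k=4.5 gives 1677 − 233×4.5 = 628.5 → profitable ✗; to k=10.7 gives 2409 − 233×10.7 = -84.1 → no gain ✓.
Mid-risk (own payoff 1677 − 177×4.5 = 880.5): to k=0 gives 487 → no gain ✓; to k=10.7 gives 2409 − 177×10.7 = 515.1 → no gain ✓.
5 of the 6 constraints hold; not an equilibrium.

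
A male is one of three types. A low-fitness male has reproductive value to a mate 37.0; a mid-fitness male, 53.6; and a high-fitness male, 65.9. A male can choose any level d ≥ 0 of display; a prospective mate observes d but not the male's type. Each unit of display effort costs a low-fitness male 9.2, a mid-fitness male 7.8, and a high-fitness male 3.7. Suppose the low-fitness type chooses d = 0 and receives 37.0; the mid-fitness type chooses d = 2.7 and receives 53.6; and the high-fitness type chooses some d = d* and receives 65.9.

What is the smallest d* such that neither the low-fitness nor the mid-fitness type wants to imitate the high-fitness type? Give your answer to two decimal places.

4.28

Low-fitness type (on-path payoff 37.0) won't mimic when 37.0 ≥ 65.9 − 9.2·d*, i.e. d* ≥ 3.14.
Mid-fitness type (on-path payoff 53.6 − 7.8×2.7 = 32.54) won't mimic when 32.54 ≥ 65.9 − 7.8·d*, i.e. d* ≥ 4.28.
Both must hold, so d* = max(3.14, 4.28) = 4.28. The mid-fitness type's constraint binds.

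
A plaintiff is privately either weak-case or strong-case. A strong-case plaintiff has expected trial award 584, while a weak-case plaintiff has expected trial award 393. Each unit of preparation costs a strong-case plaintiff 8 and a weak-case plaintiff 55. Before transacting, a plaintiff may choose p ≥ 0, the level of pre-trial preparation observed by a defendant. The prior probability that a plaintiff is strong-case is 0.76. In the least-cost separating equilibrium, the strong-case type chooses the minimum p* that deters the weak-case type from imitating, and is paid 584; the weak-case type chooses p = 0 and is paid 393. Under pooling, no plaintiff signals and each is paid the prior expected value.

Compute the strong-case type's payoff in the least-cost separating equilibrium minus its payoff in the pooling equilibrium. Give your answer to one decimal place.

18.1

Least-cost separating signal: p* solves 393 = 584 − 55·p*, so p* = (584 − 393)/55 ≈ 3.4727.
Strong-case type's separating payoff: 584 − 8 × p* = 584 − 8 × (584 − 393)/55 = 584 − 1528/55 ≈ 556.218.
Pooling payoff: 0.76 × 584 + 0.24 × 393 = 538.16.
Difference: 556.218 − 538.16 = 18.058, i.e. 18.1 to one decimal place.
The strong-case type prefers to separate.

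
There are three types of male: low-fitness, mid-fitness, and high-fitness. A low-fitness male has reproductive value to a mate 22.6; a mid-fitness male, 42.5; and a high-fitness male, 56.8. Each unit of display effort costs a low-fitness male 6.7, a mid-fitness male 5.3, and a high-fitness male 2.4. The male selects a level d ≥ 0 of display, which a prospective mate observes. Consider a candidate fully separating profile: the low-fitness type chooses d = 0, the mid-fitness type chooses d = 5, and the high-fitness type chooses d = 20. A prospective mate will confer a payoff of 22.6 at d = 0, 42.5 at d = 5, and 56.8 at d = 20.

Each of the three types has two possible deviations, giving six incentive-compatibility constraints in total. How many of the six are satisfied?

High-fitness (own payoff 56.8 − 2.4×20 = 8.8): to d=0 gives 22.6 → profitable ✗; to d=5 gives 42.5 − 2.4×5 = 30.5 → profitable ✗.
Low-fitness (own payoff 22.6): to d=5 gives 42.5 − 6.7×5 = 9 → no gain ✓; to d=20 gives 56.8 − 6.7×20 = -77.2 → no gain ✓.
Mid-fitness (own payoff 42.5 − 5.3×5 = 16): to d=0 gives 22.6 → profitable ✗; to d=20 gives 56.8 − 5.3×20 = -49.2 → no gain ✓.
3 of the 6 constraints hold; not an equilibrium.

3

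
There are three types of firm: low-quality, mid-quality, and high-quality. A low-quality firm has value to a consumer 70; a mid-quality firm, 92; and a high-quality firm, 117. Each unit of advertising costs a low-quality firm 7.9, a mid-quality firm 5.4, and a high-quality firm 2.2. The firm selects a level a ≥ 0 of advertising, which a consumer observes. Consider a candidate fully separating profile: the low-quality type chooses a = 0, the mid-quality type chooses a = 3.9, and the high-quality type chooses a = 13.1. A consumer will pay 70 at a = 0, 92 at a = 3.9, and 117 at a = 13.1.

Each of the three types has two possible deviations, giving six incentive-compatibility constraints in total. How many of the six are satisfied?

High-quality (own payoff 117 − 2.2×13.1 = 88.18): to a=0 gives 70 → no gain ✓; to a=3.9 gives 92 − 2.2×3.9 = 83.42 → no gain ✓.
Low-quality (own payoff 70): to a=3.9 gives 92 − 7.9×3.9 = 61.19 → no gain ✓; to a=13.1 gives 117 − 7.9×13.1 = 13.51 → no gain ✓.
Mid-quality (own payoff 92 − 5.4×3.9 = 70.94): to a=0 gives 70 → no gain ✓; to a=13.1 gives 117 − 5.4×13.1 = 46.26 → no gain ✓.
6 of the 6 constraints hold; this profile is a separating equilibrium.

6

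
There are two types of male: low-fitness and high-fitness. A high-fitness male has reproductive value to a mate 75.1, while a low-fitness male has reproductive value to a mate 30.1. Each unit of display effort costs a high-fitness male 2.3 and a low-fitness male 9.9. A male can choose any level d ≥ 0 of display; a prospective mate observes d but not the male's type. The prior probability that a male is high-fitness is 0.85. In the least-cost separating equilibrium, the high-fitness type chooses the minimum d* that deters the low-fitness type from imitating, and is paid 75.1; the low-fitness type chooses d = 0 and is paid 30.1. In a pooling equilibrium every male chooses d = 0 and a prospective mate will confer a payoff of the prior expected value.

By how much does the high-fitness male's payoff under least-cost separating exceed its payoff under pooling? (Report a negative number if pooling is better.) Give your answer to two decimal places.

Least-cost separating signal: d* solves 30.1 = 75.1 − 9.9·d*, so d* = (75.1 − 30.1)/9.9 ≈ 4.5455.
High-fitness type's separating payoff: 75.1 − 2.3 × d* = 75.1 − 2.3 × (75.1 − 30.1)/9.9 = 75.1 − 103.5/9.9 ≈ 64.6455.
Pooling payoff: 0.85 × 75.1 + 0.15 × 30.1 = 68.35.
Difference: 64.6455 − 68.35 = -3.7045, i.e. -3.70 to two decimal places.
The high-fitness type would prefer the pooling outcome.

-3.70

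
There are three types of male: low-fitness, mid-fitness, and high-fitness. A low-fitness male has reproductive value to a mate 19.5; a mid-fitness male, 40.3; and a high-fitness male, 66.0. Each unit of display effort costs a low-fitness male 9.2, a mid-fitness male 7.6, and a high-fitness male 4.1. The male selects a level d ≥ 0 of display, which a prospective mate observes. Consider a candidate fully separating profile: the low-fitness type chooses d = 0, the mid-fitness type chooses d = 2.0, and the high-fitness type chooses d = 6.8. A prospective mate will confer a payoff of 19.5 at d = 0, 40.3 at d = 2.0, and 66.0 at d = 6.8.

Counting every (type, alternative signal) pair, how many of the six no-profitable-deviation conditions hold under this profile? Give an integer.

5

Mid-fitness (own payoff 40.3 − 7.6×2.0 = 25.1): to d=0 gives 19.5 → no gain ✓; to d=6.8 gives 66.0 − 7.6×6.8 = 14.32 → no gain ✓.
High-fitness (own payoff 66.0 − 4.1×6.8 = 38.12): to d=0 gives 19.5 → no gain ✓; to d=2.0 gives 40.3 − 4.1×2.0 = 32.1 → no gain ✓.
Low-fitness (own payoff 19.5): to d=2.0 gives 40.3 − 9.2×2.0 = 21.9 → profitable ✗; to d=6.8 gives 66.0 − 9.2×6.8 = 3.44 → no gain ✓.
5 of the 6 constraints hold; not an equilibrium.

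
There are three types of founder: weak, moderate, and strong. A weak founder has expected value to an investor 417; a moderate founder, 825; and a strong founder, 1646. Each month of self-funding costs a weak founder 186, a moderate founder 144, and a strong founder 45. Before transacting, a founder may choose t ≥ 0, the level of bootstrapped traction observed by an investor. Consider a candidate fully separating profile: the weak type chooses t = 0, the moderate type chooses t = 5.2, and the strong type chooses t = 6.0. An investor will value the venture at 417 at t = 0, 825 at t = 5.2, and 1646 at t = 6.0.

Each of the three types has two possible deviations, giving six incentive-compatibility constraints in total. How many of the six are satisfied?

Moderate (own payoff 825 − 144×5.2 = 76.2): to t=0 gives 417 → profitable ✗; to t=6.0 gives 1646 − 144×6.0 = 782 → profitable ✗.
Strong (own payoff 1646 − 45×6.0 = 1376): to t=0 gives 417 → no gain ✓; to t=5.2 gives 825 − 45×5.2 = 591 → no gain ✓.
Weak (own payoff 417): to t=5.2 gives 825 − 186×5.2 = -142.2 → no gain ✓; to t=6.0 gives 1646 − 186×6.0 = 530 → profitable ✗.
3 of the 6 constraints hold; not an equilibrium.

3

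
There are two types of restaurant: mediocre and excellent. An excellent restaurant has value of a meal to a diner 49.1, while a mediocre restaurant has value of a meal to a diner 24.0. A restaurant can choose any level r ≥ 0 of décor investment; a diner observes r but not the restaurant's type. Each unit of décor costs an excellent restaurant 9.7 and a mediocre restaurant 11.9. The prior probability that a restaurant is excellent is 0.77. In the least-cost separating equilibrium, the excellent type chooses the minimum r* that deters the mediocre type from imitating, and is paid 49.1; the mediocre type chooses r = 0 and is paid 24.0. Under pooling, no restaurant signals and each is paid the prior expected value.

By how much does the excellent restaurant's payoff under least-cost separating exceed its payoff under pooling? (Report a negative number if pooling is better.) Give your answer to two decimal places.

-14.69

Least-cost separating signal: r* solves 24.0 = 49.1 − 11.9·r*, so r* = (49.1 − 24.0)/11.9 ≈ 2.1092.
Excellent type's separating payoff: 49.1 − 9.7 × r* = 49.1 − 9.7 × (49.1 − 24.0)/11.9 = 49.1 − 243.47/11.9 ≈ 28.6403.
Pooling payoff: 0.77 × 49.1 + 0.23 × 24.0 = 43.327.
Difference: 28.6403 − 43.327 = -14.6867, i.e. -14.69 to two decimal places.
The excellent type would prefer the pooling outcome.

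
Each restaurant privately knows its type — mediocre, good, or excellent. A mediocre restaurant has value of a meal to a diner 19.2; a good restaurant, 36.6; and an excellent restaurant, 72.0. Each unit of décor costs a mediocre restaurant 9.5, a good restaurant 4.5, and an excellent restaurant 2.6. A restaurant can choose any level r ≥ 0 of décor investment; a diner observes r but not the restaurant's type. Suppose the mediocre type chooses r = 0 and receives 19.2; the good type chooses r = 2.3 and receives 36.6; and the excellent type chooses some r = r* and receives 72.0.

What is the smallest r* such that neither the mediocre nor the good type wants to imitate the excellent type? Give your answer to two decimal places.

10.17

Good type (on-path payoff 36.6 − 4.5×2.3 = 26.25) won't mimic when 26.25 ≥ 72.0 − 4.5·r*, i.e. r* ≥ 10.17.
Mediocre type (on-path payoff 19.2) won't mimic when 19.2 ≥ 72.0 − 9.5·r*, i.e. r* ≥ 5.56.
Both must hold, so r* = max(5.56, 10.17) = 10.17. The good type's constraint binds.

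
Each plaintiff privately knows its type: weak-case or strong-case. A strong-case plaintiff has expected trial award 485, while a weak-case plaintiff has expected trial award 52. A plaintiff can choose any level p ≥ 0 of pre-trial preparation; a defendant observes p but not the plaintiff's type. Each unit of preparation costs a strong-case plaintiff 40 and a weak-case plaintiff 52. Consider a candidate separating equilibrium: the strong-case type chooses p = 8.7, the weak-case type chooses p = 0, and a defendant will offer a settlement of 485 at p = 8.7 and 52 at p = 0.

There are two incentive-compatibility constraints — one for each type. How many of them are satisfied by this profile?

2

Weak-case type: stay at 0 → 52; mimic → 485 − 52 × 8.7 = 32.6. IC holds (52 ≥ 32.6).
Strong-case type: signal → 485 − 40 × 8.7 = 137; deviate to 0 → 52. IC holds (137 ≥ 52).
2 of 2 constraints hold, so this is a separating equilibrium.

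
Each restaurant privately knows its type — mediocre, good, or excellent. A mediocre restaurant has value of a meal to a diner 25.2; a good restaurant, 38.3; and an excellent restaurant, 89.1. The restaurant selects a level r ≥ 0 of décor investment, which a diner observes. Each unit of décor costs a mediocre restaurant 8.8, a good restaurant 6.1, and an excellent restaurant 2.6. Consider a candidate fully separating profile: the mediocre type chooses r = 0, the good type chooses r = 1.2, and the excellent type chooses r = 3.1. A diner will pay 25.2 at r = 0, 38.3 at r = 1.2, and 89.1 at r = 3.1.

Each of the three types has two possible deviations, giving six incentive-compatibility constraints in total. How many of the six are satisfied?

Good (own payoff 38.3 − 6.1×1.2 = 30.98): to r=0 gives 25.2 → no gain ✓; to r=3.1 gives 89.1 − 6.1×3.1 = 70.19 → profitable ✗.
Mediocre (own payoff 25.2): to r=1.2 gives 38.3 − 8.8×1.2 = 27.74 → profitable ✗; to r=3.1 gives 89.1 − 8.8×3.1 = 61.82 → profitable ✗.
Excellent (own payoff 89.1 − 2.6×3.1 = 81.04): to r=0 gives 25.2 → no gain ✓; to r=1.2 gives 38.3 − 2.6×1.2 = 35.18 → no gain ✓.
3 of the 6 constraints hold; not an equilibrium.

3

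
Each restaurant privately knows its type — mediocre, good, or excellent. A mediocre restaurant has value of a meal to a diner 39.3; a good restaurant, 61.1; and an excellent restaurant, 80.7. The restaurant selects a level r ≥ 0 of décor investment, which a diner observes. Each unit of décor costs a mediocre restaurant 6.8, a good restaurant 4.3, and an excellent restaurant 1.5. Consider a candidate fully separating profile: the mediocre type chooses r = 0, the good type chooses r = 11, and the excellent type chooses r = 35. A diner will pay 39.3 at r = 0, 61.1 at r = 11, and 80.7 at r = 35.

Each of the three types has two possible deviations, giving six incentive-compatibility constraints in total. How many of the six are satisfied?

3

Good (own payoff 61.1 − 4.3×11 = 13.8): to r=0 gives 39.3 → profitable ✗; to r=35 gives 80.7 − 4.3×35 = -69.8 → no gain ✓.
Excellent (own payoff 80.7 − 1.5×35 = 28.2): to r=0 gives 39.3 → profitable ✗; to r=11 gives 61.1 − 1.5×11 = 44.6 → profitable ✗.
Mediocre (own payoff 39.3): to r=11 gives 61.1 − 6.8×11 = -13.7 → no gain ✓; to r=35 gives 80.7 − 6.8×35 = -157.3 → no gain ✓.
3 of the 6 constraints hold; not an equilibrium.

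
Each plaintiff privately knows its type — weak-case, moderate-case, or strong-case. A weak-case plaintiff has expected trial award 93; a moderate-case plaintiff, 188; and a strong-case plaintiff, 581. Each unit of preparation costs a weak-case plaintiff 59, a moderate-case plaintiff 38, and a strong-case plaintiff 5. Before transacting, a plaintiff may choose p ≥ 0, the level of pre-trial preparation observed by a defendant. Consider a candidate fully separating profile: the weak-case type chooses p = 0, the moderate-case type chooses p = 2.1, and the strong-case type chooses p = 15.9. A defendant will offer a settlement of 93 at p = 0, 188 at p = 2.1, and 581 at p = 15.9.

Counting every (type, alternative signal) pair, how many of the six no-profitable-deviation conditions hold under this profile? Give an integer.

Weak-case (own payoff 93): to p=2.1 gives 188 − 59×2.1 = 64.1 → no gain ✓; to p=15.9 gives 581 − 59×15.9 = -357.1 → no gain ✓.
Moderate-case (own payoff 188 − 38×2.1 = 108.2): to p=0 gives 93 → no gain ✓; to p=15.9 gives 581 − 38×15.9 = -23.2 → no gain ✓.
Strong-case (own payoff 581 − 5×15.9 = 501.5): to p=0 gives 93 → no gain ✓; to p=2.1 gives 188 − 5×2.1 = 177.5 → no gain ✓.
6 of the 6 constraints hold; this profile is a separating equilibrium.

6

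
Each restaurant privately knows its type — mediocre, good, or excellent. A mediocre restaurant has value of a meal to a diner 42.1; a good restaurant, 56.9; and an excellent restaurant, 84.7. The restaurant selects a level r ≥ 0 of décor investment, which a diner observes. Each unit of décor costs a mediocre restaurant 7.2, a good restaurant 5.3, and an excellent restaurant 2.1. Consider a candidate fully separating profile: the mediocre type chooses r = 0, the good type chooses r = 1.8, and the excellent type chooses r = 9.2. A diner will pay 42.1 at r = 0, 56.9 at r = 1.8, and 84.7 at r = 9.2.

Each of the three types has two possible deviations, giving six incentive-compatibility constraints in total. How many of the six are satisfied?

Good (own payoff 56.9 − 5.3×1.8 = 47.36): to r=0 gives 42.1 → no gain ✓; to r=9.2 gives 84.7 − 5.3×9.2 = 35.94 → no gain ✓.
Excellent (own payoff 84.7 − 2.1×9.2 = 65.38): to r=0 gives 42.1 → no gain ✓; to r=1.8 gives 56.9 − 2.1×1.8 = 53.12 → no gain ✓.
Mediocre (own payoff 42.1): to r=1.8 gives 56.9 − 7.2×1.8 = 43.94 → profitable ✗; to r=9.2 gives 84.7 − 7.2×9.2 = 18.46 → no gain ✓.
5 of the 6 constraints hold; not an equilibrium.

5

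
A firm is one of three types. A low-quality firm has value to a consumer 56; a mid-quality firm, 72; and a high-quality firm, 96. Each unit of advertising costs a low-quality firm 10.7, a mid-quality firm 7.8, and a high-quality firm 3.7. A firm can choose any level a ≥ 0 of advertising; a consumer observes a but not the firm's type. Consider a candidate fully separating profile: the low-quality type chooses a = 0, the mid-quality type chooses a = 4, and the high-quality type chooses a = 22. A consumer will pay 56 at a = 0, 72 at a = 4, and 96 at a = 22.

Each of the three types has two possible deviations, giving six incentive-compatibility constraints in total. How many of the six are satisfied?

Mid-quality (own payoff 72 − 7.8×4 = 40.8): to a=0 gives 56 → profitable ✗; to a=22 gives 96 − 7.8×22 = -75.6 → no gain ✓.
High-quality (own payoff 96 − 3.7×22 = 14.6): to a=0 gives 56 → profitable ✗; to a=4 gives 72 − 3.7×4 = 57.2 → profitable ✗.
Low-quality (own payoff 56): to a=4 gives 72 − 10.7×4 = 29.2 → no gain ✓; to a=22 gives 96 − 10.7×22 = -139.4 → no gain ✓.
3 of the 6 constraints hold; not an equilibrium.

3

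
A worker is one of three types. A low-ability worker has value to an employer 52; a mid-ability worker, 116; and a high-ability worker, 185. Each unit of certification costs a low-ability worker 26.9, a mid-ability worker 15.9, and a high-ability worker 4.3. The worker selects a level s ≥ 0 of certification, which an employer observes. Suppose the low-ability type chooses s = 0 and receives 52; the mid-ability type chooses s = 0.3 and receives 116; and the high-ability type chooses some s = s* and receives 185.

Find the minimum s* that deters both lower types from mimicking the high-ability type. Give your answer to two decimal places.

4.94

Low-ability type (on-path payoff 52) won't mimic when 52 ≥ 185 − 26.9·s*, i.e. s* ≥ 4.94.
Mid-ability type (on-path payoff 116 − 15.9×0.3 = 111.23) won't mimic when 111.23 ≥ 185 − 15.9·s*, i.e. s* ≥ 4.64.
Both must hold, so s* = max(4.94, 4.64) = 4.94. The low-ability type's constraint binds.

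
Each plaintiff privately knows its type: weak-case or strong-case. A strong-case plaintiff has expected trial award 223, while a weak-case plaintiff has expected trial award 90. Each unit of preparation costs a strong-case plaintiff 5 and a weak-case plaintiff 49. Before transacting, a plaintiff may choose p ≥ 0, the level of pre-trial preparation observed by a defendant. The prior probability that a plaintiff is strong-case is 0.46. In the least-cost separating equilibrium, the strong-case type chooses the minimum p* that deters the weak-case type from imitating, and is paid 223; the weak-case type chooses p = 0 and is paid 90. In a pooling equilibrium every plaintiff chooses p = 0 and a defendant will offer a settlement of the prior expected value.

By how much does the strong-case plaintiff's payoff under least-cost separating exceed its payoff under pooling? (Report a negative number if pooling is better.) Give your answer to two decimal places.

58.25

Least-cost separating signal: p* solves 90 = 223 − 49·p*, so p* = (223 − 90)/49 ≈ 2.7143.
Strong-case type's separating payoff: 223 − 5 × p* = 223 − 5 × (223 − 90)/49 = 223 − 665/49 ≈ 209.4286.
Pooling payoff: 0.46 × 223 + 0.54 × 90 = 151.18.
Difference: 209.4286 − 151.18 = 58.2486, i.e. 58.25 to two decimal places.
The strong-case type prefers to separate.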